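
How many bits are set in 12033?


0b10111100000001 has 6 set bits

6


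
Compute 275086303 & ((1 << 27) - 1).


275086303 & 134217727 = 6650847

6650847


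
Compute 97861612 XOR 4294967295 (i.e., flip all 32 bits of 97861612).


97861612 ^ 4294967295 = 4197105683

4197105683


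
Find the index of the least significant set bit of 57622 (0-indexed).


0b1110000100010110. Lowest set bit at position 1

1


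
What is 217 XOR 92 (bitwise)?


0b11011001 ^ 0b1011100 = 0b10000101 = 133

133


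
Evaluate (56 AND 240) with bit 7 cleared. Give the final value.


Step 1: 56 & 240 = 48
Step 2: 48 & ~(1 << 7) = 48

48


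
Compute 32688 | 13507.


0b111111110110000 | 0b11010011000011 = 0b111111111110011 = 32755

32755


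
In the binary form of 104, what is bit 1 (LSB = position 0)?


0b1101000, position 1 = 0

0


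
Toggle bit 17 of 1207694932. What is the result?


1207694932 ^ (1 << 17) = 1207694932 ^ 131072 = 1207563860

1207563860


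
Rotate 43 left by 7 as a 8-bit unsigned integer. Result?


Rotate 0b101011 left by 7 (8-bit) = 0b10010101 = 149

149


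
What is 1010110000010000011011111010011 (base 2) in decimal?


1010110000010000011011111010011 in decimal = 1443379155

1443379155


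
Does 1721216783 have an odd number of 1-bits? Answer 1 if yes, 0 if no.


0b1100110100101111010111100001111 has 19 ones => parity 1

1


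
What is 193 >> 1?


0b11000001 >> 1 = 0b1100000 = 96

96


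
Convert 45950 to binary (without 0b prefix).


45950 = 1011001101111110 in binary

1011001101111110


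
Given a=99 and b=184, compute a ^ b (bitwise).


99 ^ 184 = 219

219


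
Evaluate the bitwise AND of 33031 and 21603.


0b1000000100000111 & 0b101010001100011 = 0b11 = 3

3


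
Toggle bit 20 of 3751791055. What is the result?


3751791055 ^ (1 << 20) = 3751791055 ^ 1048576 = 3750742479

3750742479


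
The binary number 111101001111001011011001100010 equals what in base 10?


111101001111001011011001100010 in decimal = 1027389026

1027389026


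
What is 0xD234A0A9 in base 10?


D234A0A9 hex = 3526664361 decimal

3526664361


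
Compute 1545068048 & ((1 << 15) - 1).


1545068048 & 32767 = 24080

24080


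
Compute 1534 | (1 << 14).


1534 | (1 << 14) = 1534 | 16384 = 17918

17918


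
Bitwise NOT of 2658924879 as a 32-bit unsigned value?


~0b10011110011110111111100101001111 = 0b1100001100001000000011010110000 = 1636042416 (32-bit unsigned)

1636042416


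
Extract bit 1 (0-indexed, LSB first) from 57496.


0b1110000010011000, position 1 = 0

0


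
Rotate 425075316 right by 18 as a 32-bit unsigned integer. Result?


Rotate 0b11001010101100010001001110100 right by 18 (32-bit) = 0b10001000100111010000011001010101 = 2291992149

2291992149


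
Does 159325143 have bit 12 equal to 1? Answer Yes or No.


0b1001011111110001101111010111, bit 12 = 1. Yes

Yes


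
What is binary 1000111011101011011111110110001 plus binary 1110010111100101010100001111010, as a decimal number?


1000111011101011011111110110001 + 1110010111100101010100001111010 = 10111010011010000110100000101011 = 3127404587

3127404587


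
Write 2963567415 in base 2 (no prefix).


2963567415 = 10110000101001000111001100110111 in binary

10110000101001000111001100110111


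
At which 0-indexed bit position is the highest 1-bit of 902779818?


0b110101110011110101001110101010. Highest set bit at position 29

29


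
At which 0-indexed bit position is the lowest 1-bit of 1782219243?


0b1101010001110101000000111101011. Lowest set bit at position 0

0


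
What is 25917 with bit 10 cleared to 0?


25917 & ~(1 << 10) = 24893

24893


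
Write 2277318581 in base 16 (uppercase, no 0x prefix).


2277318581 = 87BD1FB5 hex

87BD1FB5


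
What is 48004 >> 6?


0b1011101110000100 >> 6 = 0b1011101110 = 750

750


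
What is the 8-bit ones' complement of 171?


171 ^ 255 = 84

84


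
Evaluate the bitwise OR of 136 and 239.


0b10001000 | 0b11101111 = 0b11101111 = 239

239


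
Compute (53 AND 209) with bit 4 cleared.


Step 1: 53 & 209 = 17
Step 2: 17 & ~(1 << 4) = 1

1


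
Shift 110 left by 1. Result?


0b1101110 << 1 = 0b11011100 = 220

220


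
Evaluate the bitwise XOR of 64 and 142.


0b1000000 ^ 0b10001110 = 0b11001110 = 206

206


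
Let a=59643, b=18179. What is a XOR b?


59643 ^ 18179 = 45048

45048


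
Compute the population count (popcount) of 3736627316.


0b11011110101110000110100001110100 has 17 set bits

17


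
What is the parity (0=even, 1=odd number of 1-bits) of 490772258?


0b11101010000001001011100100010 has 12 ones => parity 0

0


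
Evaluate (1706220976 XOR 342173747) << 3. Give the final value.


Step 1: 1706220976 ^ 342173747 = 1909978499
Step 2: 1909978499 << 3 = 15279827992

15279827992


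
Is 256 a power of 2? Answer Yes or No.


0b100000000. Only one bit set => Yes

Yes


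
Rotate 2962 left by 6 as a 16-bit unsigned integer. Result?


Rotate 0b101110010010 left by 6 (16-bit) = 0b1110010010000010 = 58498

58498


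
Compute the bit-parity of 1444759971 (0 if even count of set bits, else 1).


0b1010110000111010100100110100011 has 15 ones => parity 1

1


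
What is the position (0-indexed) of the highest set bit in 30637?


0b111011110101101. Highest set bit at position 14

14


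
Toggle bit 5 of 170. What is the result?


170 ^ (1 << 5) = 170 ^ 32 = 138

138


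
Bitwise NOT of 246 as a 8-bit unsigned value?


~0b11110110 = 0b1001 = 9 (8-bit unsigned)

9


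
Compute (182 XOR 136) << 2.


Step 1: 182 ^ 136 = 62
Step 2: 62 << 2 = 248

248


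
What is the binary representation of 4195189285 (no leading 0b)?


4195189285 = 11111010000011011000001000100101 in binary

11111010000011011000001000100101


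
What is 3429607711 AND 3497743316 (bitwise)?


0b11001100011010111010100100011111 & 0b11010000011110110101001111010100 = 0b11000000011010110000000100010100 = 3228238100

3228238100


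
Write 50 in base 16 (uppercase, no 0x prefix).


50 = 32 hex

32


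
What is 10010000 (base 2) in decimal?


10010000 in decimal = 144

144


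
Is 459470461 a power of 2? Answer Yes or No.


0b11011011000101111011001111101. Multiple bits set => No

No


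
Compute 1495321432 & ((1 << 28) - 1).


1495321432 & 268435455 = 153144152

153144152


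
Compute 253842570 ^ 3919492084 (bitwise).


0b1111001000010101010010001010 ^ 0b11101001100111101011001111110100 = 0b11100110101111111110011101111110 = 3871336318

3871336318


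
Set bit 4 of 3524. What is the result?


3524 | (1 << 4) = 3524 | 16 = 3540

3540


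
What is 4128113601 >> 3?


0b11110110000011100000001111000001 >> 3 = 0b11110110000011100000001111000 = 516014200

516014200


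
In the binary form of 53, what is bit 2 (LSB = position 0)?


0b110101, position 2 = 1

1


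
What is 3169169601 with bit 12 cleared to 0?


3169169601 & ~(1 << 12) = 3169165505

3169165505


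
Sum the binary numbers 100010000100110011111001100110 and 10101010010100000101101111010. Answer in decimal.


100010000100110011111001100110 + 10101010010100000101101111010 = 110111010111010100100111100000 = 928860640

928860640


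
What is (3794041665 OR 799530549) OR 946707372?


Step 1: 3794041665 | 799530549 = 4020764533
Step 2: 4020764533 | 946707372 = 4293918717

4293918717


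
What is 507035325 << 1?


0b11110001110001011111010111101 << 1 = 0b111100011100010111110101111010 = 1014070650

1014070650


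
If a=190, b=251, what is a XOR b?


190 ^ 251 = 69

69


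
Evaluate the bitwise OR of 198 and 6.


0b11000110 | 0b110 = 0b11000110 = 198

198


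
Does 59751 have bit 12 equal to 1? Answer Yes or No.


0b1110100101100111, bit 12 = 0. No

No


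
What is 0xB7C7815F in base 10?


B7C7815F hex = 3083305311 decimal

3083305311


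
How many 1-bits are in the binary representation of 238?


0b11101110 has 6 set bits

6


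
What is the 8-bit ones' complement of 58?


58 ^ 255 = 197

197


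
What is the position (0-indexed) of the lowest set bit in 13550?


0b11010011101110. Lowest set bit at position 1

1


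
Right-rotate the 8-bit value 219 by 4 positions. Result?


Rotate 0b11011011 right by 4 (8-bit) = 0b10111101 = 189

189


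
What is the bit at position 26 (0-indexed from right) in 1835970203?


0b1101101011011101010111010011011, position 26 = 1

1


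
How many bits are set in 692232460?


0b101001010000101010000100001100 has 10 set bits

10


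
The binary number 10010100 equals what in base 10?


10010100 in decimal = 148

148


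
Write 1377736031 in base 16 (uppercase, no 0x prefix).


1377736031 = 521E955F hex

521E955F


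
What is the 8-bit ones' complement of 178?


178 ^ 255 = 77

77


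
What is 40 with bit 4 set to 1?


40 | (1 << 4) = 40 | 16 = 56

56


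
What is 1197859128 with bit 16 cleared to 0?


1197859128 & ~(1 << 16) = 1197793592

1197793592


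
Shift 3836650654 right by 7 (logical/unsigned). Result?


0b11100100101011101010010010011110 >> 7 = 0b1110010010101110101001001 = 29973833

29973833


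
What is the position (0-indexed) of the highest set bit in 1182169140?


0b1000110011101100111100000110100. Highest set bit at position 30

30


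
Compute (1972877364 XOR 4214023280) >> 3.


Step 1: 1972877364 ^ 4214023280 = 2394643524
Step 2: 2394643524 >> 3 = 299330440

299330440


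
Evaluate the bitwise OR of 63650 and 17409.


0b1111100010100010 | 0b100010000000001 = 0b1111110010100011 = 64675

64675


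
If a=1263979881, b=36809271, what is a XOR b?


1263979881 ^ 36809271 = 1231513438

1231513438


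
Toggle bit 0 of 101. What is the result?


101 ^ (1 << 0) = 101 ^ 1 = 100

100


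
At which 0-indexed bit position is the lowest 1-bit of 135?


0b10000111. Lowest set bit at position 0

0


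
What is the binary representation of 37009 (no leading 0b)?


37009 = 1001000010010001 in binary

1001000010010001


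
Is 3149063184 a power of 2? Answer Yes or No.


0b10111011101100101110010000010000. Multiple bits set => No

No


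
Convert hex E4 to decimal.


E4 hex = 228 decimal

228


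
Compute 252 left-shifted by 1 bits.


0b11111100 << 1 = 0b111111000 = 504

504


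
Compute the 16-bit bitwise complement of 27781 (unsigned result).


~0b110110010000101 = 0b1001001101111010 = 37754 (16-bit unsigned)

37754


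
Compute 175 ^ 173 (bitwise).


0b10101111 ^ 0b10101101 = 0b10 = 2

2


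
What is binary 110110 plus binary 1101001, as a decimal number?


110110 + 1101001 = 10011111 = 159

159


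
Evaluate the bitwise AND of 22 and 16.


0b10110 & 0b10000 = 0b10000 = 16

16


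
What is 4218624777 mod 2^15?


4218624777 & 32767 = 6921

6921


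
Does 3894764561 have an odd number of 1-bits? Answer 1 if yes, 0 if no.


0b11101000001001010110010000010001 has 12 ones => parity 0

0


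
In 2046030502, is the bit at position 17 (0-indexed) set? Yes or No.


0b1111001111100111111001010100110, bit 17 = 1. Yes

Yes


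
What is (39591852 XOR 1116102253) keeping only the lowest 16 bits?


Step 1: 39591852 ^ 1116102253 = 1088045505
Step 2: 1088045505 & 65535 = 16833

16833


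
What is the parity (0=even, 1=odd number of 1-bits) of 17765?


0b100010101100101 has 7 ones => parity 1

1


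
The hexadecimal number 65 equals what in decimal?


65 hex = 101 decimal

101


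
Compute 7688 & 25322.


0b1111000001000 & 0b110001011101010 = 0b1000001000 = 520

520


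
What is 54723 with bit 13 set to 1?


54723 | (1 << 13) = 54723 | 8192 = 62915

62915


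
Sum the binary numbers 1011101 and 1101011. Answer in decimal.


1011101 + 1101011 = 11001000 = 200

200


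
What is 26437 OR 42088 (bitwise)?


0b110011101000101 | 0b1010010001101000 = 0b1110011101101101 = 59245

59245


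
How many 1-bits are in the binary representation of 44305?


0b1010110100010001 has 7 set bits

7


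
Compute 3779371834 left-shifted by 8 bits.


0b11100001010001001010001100111010 << 8 = 0b1110000101000100101000110011101000000000 = 967519189504

967519189504


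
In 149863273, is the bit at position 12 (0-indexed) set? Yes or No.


0b1000111011101011101101101001, bit 12 = 1. Yes

Yes


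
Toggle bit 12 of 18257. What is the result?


18257 ^ (1 << 12) = 18257 ^ 4096 = 22353

22353


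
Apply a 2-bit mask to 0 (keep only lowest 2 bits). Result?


0 & 3 = 0

0


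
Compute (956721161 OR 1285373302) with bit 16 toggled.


Step 1: 956721161 | 1285373302 = 2107604351
Step 2: 2107604351 ^ (1 << 16) = 2107604351 ^ 65536 = 2107538815

2107538815


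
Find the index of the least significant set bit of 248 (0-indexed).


0b11111000. Lowest set bit at position 3

3


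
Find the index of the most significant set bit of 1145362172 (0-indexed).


0b1000100010001001101011011111100. Highest set bit at position 30

30


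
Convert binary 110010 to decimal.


110010 in decimal = 50

50


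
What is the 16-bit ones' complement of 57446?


57446 ^ 65535 = 8089

8089


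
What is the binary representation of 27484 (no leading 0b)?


27484 = 110101101011100 in binary

110101101011100


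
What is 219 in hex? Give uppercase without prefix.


219 = DB hex

DB


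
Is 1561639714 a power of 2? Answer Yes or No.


0b1011101000101001011101100100010. Multiple bits set => No

No


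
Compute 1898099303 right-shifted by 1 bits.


0b1110001001000101011001001100111 >> 1 = 0b111000100100010101100100110011 = 949049651

949049651


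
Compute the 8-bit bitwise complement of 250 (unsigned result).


~0b11111010 = 0b101 = 5 (8-bit unsigned)

5


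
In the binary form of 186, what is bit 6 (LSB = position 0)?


0b10111010, position 6 = 0

0


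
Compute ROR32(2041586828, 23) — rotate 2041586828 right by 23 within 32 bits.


Rotate 0b1111001101100000010010010001100 right by 23 (32-bit) = 0b1100000010010010001100011110011 = 1615403251

1615403251


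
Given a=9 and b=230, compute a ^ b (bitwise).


9 ^ 230 = 239

239


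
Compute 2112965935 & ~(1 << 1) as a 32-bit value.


2112965935 & ~(1 << 1) = 2112965933

2112965933


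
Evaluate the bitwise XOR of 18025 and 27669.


0b100011001101001 ^ 0b110110000010101 = 0b10101001111100 = 10876

10876


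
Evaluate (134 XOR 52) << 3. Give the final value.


Step 1: 134 ^ 52 = 178
Step 2: 178 << 3 = 1424

1424


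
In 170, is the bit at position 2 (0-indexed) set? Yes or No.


0b10101010, bit 2 = 0. No

No


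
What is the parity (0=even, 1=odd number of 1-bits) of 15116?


0b11101100001100 has 7 ones => parity 1

1


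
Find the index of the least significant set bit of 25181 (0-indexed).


0b110001001011101. Lowest set bit at position 0

0


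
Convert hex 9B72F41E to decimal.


9B72F41E hex = 2608002078 decimal

2608002078


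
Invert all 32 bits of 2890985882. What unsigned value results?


2890985882 ^ 4294967295 = 1403981413

1403981413


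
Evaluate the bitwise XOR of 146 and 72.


0b10010010 ^ 0b1001000 = 0b11011010 = 218

218


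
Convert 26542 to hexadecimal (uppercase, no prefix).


26542 = 67AE hex

67AE


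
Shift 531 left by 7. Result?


0b1000010011 << 7 = 0b10000100110000000 = 67968

67968


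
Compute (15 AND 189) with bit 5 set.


Step 1: 15 & 189 = 13
Step 2: 13 | (1 << 5) = 13 | 32 = 45

45


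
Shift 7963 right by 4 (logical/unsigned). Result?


0b1111100011011 >> 4 = 0b111110001 = 497

497


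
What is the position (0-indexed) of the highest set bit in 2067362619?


0b1111011001110010111001100111011. Highest set bit at position 30

30


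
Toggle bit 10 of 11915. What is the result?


11915 ^ (1 << 10) = 11915 ^ 1024 = 10891

10891


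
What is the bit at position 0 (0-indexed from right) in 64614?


0b1111110001100110, position 0 = 0

0


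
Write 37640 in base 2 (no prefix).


37640 = 1001001100001000 in binary

1001001100001000


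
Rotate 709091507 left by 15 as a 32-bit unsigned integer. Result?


Rotate 0b101010010000111110000010110011 left by 15 (32-bit) = 0b11110000010110011001010100100001 = 4032402721

4032402721


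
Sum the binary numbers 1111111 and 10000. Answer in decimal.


1111111 + 10000 = 10001111 = 143

143


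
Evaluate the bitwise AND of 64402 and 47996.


0b1111101110010010 & 0b1011101101111100 = 0b1011101100010000 = 47888

47888


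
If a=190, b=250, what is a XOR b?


190 ^ 250 = 68

68


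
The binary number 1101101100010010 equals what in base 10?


1101101100010010 in decimal = 56082

56082


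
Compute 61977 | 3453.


0b1111001000011001 | 0b110101111101 = 0b1111111101111101 = 65405

65405


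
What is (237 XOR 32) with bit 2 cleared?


Step 1: 237 ^ 32 = 205
Step 2: 205 & ~(1 << 2) = 201

201


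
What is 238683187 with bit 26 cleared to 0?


238683187 & ~(1 << 26) = 171574323

171574323


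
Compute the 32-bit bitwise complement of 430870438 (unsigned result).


~0b11001101011101000111110100110 = 0b11100110010100010111000001011001 = 3864096857 (32-bit unsigned)

3864096857


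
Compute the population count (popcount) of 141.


0b10001101 has 4 set bits

4


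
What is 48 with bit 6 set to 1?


48 | (1 << 6) = 48 | 64 = 112

112


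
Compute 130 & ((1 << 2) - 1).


130 & 3 = 2

2


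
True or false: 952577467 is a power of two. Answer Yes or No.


0b111000110001110010110110111011. Multiple bits set => No

No


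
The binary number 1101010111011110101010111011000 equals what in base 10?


1101010111011110101010111011000 in decimal = 1794069976

1794069976


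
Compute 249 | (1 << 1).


249 | (1 << 1) = 249 | 2 = 251

251


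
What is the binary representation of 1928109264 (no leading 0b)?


1928109264 = 1110010111011001001110011010000 in binary

1110010111011001001110011010000


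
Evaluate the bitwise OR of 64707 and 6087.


0b1111110011000011 | 0b1011111000111 = 0b1111111111000111 = 65479

65479


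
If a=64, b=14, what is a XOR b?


64 ^ 14 = 78

78


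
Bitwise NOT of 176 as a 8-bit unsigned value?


~0b10110000 = 0b1001111 = 79 (8-bit unsigned)

79


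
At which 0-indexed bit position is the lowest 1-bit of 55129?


0b1101011101011001. Lowest set bit at position 0

0


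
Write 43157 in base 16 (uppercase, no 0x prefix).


43157 = A895 hex

A895


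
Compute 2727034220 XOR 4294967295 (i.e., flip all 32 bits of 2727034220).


2727034220 ^ 4294967295 = 1567933075

1567933075


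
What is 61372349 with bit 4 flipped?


61372349 ^ (1 << 4) = 61372349 ^ 16 = 61372333

61372333


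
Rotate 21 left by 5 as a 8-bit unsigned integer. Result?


Rotate 0b10101 left by 5 (8-bit) = 0b10100010 = 162

162


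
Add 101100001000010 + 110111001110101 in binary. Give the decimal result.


101100001000010 + 110111001110101 = 1100011010110111 = 50871

50871


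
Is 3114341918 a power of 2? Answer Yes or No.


0b10111001101000010001011000011110. Multiple bits set => No

No


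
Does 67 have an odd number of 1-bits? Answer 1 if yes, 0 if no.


0b1000011 has 3 ones => parity 1

1


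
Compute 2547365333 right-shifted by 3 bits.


0b10010111110101011011010111010101 >> 3 = 0b10010111110101011011010111010 = 318420666

318420666


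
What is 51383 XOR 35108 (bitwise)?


0b1100100010110111 ^ 0b1000100100100100 = 0b100000110010011 = 16787

16787


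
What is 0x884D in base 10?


884D hex = 34893 decimal

34893


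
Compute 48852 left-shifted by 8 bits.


0b1011111011010100 << 8 = 0b101111101101010000000000 = 12506112

12506112


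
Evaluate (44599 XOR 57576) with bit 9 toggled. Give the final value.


Step 1: 44599 ^ 57576 = 20191
Step 2: 20191 ^ (1 << 9) = 20191 ^ 512 = 19679

19679


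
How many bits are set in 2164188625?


0b10000000111111101110010111010001 has 17 set bits

17


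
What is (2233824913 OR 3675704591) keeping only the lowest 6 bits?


Step 1: 2233824913 | 3675704591 = 3744989087
Step 2: 3744989087 & 63 = 31

31


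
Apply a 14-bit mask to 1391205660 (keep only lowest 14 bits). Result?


1391205660 & 16383 = 7452

7452


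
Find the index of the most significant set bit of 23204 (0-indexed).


0b101101010100100. Highest set bit at position 14

14


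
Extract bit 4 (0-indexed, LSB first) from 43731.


0b1010101011010011, position 4 = 1

1


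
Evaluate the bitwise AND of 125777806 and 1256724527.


0b111011111110011011110001110 & 0b1001010111010000001100000101111 = 0b10011010000001000000001110 = 40374286

40374286


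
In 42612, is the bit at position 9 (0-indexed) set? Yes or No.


0b1010011001110100, bit 9 = 1. Yes

Yes


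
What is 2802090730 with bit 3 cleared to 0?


2802090730 & ~(1 << 3) = 2802090722

2802090722


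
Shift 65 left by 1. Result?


0b1000001 << 1 = 0b10000010 = 130

130


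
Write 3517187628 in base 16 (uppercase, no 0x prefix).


3517187628 = D1A4062C hex

D1A4062C


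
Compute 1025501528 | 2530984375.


0b111101000111111110100101011000 | 0b10010110110110111100000110110111 = 0b10111111110111111110100111111111 = 3219122687

3219122687


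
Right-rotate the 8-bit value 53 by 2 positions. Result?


Rotate 0b110101 right by 2 (8-bit) = 0b1001101 = 77

77


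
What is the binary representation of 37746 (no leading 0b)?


37746 = 1001001101110010 in binary

1001001101110010


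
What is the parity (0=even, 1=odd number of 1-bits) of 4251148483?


0b11111101011000110110000011000011 has 17 ones => parity 1

1


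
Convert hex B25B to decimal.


B25B hex = 45659 decimal

45659


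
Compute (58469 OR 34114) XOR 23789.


Step 1: 58469 | 34114 = 58727
Step 2: 58727 ^ 23789 = 47498

47498


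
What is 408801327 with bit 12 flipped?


408801327 ^ (1 << 12) = 408801327 ^ 4096 = 408797231

408797231


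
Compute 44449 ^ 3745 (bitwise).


0b1010110110100001 ^ 0b111010100001 = 0b1010001100000000 = 41728

41728


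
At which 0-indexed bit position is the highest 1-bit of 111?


0b1101111. Highest set bit at position 6

6


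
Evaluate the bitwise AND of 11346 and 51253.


0b10110001010010 & 0b1100100000110101 = 0b100000010000 = 2064

2064


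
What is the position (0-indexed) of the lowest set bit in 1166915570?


0b1000101100011011011011111110010. Lowest set bit at position 1

1


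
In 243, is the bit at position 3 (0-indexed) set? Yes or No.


0b11110011, bit 3 = 0. No

No


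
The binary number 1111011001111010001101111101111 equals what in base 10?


1111011001111010001101111101111 in decimal = 2067602415

2067602415


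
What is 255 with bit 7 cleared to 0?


255 & ~(1 << 7) = 127

127


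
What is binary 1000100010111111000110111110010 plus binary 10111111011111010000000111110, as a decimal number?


1000100010111111000110111110010 + 10111111011111010000000111110 = 1011100010011110010111000110000 = 1548693040

1548693040


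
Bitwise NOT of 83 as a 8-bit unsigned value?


~0b1010011 = 0b10101100 = 172 (8-bit unsigned)

172


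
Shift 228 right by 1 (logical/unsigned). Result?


0b11100100 >> 1 = 0b1110010 = 114

114


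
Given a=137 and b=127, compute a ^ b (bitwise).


137 ^ 127 = 246

246


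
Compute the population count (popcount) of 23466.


0b101101110101010 has 9 set bits

9


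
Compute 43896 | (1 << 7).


43896 | (1 << 7) = 43896 | 128 = 44024

44024


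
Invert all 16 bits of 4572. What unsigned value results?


4572 ^ 65535 = 60963

60963


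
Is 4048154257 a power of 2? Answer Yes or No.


0b11110001010010011110111010010001. Multiple bits set => No

No


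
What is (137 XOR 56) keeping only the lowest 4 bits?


Step 1: 137 ^ 56 = 177
Step 2: 177 & 15 = 1

1


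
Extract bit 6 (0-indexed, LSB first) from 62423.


0b1111001111010111, position 6 = 1

1


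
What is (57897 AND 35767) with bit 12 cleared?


Step 1: 57897 & 35767 = 33313
Step 2: 33313 & ~(1 << 12) = 33313

33313


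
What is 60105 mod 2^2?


60105 & 3 = 1

1


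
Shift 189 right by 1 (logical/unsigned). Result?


0b10111101 >> 1 = 0b1011110 = 94

94


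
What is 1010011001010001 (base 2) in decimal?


1010011001010001 in decimal = 42577

42577


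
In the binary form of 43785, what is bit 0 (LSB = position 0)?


0b1010101100001001, position 0 = 1

1


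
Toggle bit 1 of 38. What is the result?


38 ^ (1 << 1) = 38 ^ 2 = 36

36


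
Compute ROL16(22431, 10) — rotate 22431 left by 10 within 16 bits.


Rotate 0b101011110011111 left by 10 (16-bit) = 0b111110101011110 = 32094

32094


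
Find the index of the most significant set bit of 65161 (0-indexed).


0b1111111010001001. Highest set bit at position 15

15


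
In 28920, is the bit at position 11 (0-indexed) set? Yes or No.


0b111000011111000, bit 11 = 0. No

No


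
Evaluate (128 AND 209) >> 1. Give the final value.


Step 1: 128 & 209 = 128
Step 2: 128 >> 1 = 64

64


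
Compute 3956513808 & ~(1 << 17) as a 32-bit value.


3956513808 & ~(1 << 17) = 3956382736

3956382736


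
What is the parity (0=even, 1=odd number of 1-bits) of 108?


0b1101100 has 4 ones => parity 0

0


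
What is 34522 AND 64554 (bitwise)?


0b1000011011011010 & 0b1111110000101010 = 0b1000010000001010 = 33802

33802


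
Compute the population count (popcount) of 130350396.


0b111110001001111110100111100 has 17 set bits

17


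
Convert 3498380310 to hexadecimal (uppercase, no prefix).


3498380310 = D0850C16 hex

D0850C16


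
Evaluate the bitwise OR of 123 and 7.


0b1111011 | 0b111 = 0b1111111 = 127

127


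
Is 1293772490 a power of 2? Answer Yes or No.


0b1001101000111010110011011001010. Multiple bits set => No

No


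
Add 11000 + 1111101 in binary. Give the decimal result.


11000 + 1111101 = 10010101 = 149

149


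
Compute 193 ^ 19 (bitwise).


0b11000001 ^ 0b10011 = 0b11010010 = 210

210


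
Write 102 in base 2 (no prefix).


102 = 1100110 in binary

1100110


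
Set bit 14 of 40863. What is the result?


40863 | (1 << 14) = 40863 | 16384 = 57247

57247


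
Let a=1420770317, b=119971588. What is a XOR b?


1420770317 ^ 119971588 = 1401529097

1401529097


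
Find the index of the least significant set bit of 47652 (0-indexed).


0b1011101000100100. Lowest set bit at position 2

2


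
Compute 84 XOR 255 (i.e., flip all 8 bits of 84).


84 ^ 255 = 171

171


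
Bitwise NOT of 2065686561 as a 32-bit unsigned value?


~0b1111011000111111110000000100001 = 0b10000100111000000001111111011110 = 2229280734 (32-bit unsigned)

2229280734


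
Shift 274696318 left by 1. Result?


0b10000010111111000100001111110 << 1 = 0b100000101111110001000011111100 = 549392636

549392636


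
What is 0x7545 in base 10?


7545 hex = 30021 decimal

30021


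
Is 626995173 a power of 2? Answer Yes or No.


0b100101010111110010111111100101. Multiple bits set => No

No


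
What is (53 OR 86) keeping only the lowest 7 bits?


Step 1: 53 | 86 = 119
Step 2: 119 & 127 = 119

119


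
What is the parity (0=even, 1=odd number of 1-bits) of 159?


0b10011111 has 6 ones => parity 0

0


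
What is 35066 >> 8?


0b1000100011111010 >> 8 = 0b10001000 = 136

136


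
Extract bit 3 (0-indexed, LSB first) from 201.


0b11001001, position 3 = 1

1


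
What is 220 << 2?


0b11011100 << 2 = 0b1101110000 = 880

880


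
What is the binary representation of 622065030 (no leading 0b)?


622065030 = 100101000100111111010110000110 in binary

100101000100111111010110000110


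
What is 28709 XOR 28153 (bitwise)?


0b111000000100101 ^ 0b110110111111001 = 0b1110111011100 = 7644

7644


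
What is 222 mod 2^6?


222 & 63 = 30

30


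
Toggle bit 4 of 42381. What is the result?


42381 ^ (1 << 4) = 42381 ^ 16 = 42397

42397


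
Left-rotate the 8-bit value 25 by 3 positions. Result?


Rotate 0b11001 left by 3 (8-bit) = 0b11001000 = 200

200


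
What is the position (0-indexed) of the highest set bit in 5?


0b101. Highest set bit at position 2

2


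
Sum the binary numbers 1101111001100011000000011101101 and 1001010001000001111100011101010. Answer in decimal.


1101111001100011000000011101101 + 1001010001000001111100011101010 = 10111001010100100111100111010111 = 3109190103

3109190103


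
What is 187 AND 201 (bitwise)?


0b10111011 & 0b11001001 = 0b10001001 = 137

137


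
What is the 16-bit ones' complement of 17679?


17679 ^ 65535 = 47856

47856


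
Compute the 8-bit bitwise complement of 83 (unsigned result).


~0b1010011 = 0b10101100 = 172 (8-bit unsigned)

172


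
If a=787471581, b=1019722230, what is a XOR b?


787471581 ^ 1019722230 = 304637227

304637227


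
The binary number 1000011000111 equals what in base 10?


1000011000111 in decimal = 4295

4295


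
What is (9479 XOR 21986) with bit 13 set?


Step 1: 9479 ^ 21986 = 28901
Step 2: 28901 | (1 << 13) = 28901 | 8192 = 28901

28901


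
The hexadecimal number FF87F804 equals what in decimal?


FF87F804 hex = 4287100932 decimal

4287100932


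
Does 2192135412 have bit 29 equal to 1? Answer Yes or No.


0b10000010101010010101010011110100, bit 29 = 0. No

No


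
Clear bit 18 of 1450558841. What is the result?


1450558841 & ~(1 << 18) = 1450296697

1450296697


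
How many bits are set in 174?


0b10101110 has 5 set bits

5


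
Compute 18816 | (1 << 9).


18816 | (1 << 9) = 18816 | 512 = 19328

19328


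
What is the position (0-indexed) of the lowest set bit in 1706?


0b11010101010. Lowest set bit at position 1

1


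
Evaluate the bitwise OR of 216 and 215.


0b11011000 | 0b11010111 = 0b11011111 = 223

223


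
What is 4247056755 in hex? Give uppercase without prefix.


4247056755 = FD24F173 hex

FD24F173


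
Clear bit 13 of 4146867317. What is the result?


4146867317 & ~(1 << 13) = 4146859125

4146859125


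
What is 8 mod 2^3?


8 & 7 = 0

0


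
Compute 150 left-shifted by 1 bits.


0b10010110 << 1 = 0b100101100 = 300

300


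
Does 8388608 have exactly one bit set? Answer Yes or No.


0b100000000000000000000000. Only one bit set => Yes

Yes


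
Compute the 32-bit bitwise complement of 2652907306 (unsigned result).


~0b10011110001000000010011100101010 = 0b1100001110111111101100011010101 = 1642059989 (32-bit unsigned)

1642059989


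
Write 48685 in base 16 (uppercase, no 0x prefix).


48685 = BE2D hex

BE2D


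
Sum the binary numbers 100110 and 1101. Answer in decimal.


100110 + 1101 = 110011 = 51

51


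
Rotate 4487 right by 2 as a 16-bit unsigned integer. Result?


Rotate 0b1000110000111 right by 2 (16-bit) = 0b1100010001100001 = 50273

50273


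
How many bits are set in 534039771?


0b11111110101001100110011011011 has 19 set bits

19


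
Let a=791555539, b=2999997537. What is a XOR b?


791555539 ^ 2999997537 = 2650700210

2650700210


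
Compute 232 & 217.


0b11101000 & 0b11011001 = 0b11001000 = 200

200


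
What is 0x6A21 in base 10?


6A21 hex = 27169 decimal

27169


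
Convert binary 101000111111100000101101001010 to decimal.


101000111111100000101101001010 in decimal = 687737674

687737674


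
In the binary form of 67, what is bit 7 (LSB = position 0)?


0b1000011, position 7 = 0

0


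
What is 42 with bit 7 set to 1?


42 | (1 << 7) = 42 | 128 = 170

170


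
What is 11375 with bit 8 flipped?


11375 ^ (1 << 8) = 11375 ^ 256 = 11631

11631


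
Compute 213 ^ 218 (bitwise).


0b11010101 ^ 0b11011010 = 0b1111 = 15

15


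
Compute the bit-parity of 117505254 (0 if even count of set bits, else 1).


0b111000000001111110011100110 has 14 ones => parity 0

0


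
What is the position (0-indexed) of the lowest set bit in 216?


0b11011000. Lowest set bit at position 3

3


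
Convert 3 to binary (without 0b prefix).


3 = 11 in binary

11


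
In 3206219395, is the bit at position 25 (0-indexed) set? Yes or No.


0b10111111000110110000011010000011, bit 25 = 1. Yes

Yes


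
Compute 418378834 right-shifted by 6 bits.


0b11000111011111111010001010010 >> 6 = 0b11000111011111111010001 = 6537169

6537169


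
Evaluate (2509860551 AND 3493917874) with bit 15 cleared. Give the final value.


Step 1: 2509860551 & 3493917874 = 2415944834
Step 2: 2415944834 & ~(1 << 15) = 2415944834

2415944834


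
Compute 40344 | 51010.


0b1001110110011000 | 0b1100011101000010 = 0b1101111111011010 = 57306

57306


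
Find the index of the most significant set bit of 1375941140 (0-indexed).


0b1010010000000110011001000010100. Highest set bit at position 30

30


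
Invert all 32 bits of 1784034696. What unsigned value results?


1784034696 ^ 4294967295 = 2510932599

2510932599


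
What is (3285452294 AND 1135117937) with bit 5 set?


Step 1: 3285452294 & 1135117937 = 1132463616
Step 2: 1132463616 | (1 << 5) = 1132463616 | 32 = 1132463648

1132463648


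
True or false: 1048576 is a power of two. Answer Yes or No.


0b100000000000000000000. Only one bit set => Yes

Yes


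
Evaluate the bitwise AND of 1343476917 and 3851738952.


0b1010000000100111101010010110101 & 0b11100101100101001101111101001000 = 0b1000000000100001101010000000000 = 1074844672

1074844672


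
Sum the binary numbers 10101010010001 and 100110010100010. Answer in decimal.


10101010010001 + 100110010100010 = 111011100110011 = 30515

30515


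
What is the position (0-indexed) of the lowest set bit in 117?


0b1110101. Lowest set bit at position 0

0


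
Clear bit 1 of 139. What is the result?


139 & ~(1 << 1) = 137

137


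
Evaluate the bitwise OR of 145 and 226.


0b10010001 | 0b11100010 = 0b11110011 = 243

243


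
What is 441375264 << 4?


0b11010010011101101101000100000 << 4 = 0b110100100111011011010001000000000 = 7062004224

7062004224


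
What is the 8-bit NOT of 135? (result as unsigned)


~0b10000111 = 0b1111000 = 120 (8-bit unsigned)

120


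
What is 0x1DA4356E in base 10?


1DA4356E hex = 497300846 decimal

497300846


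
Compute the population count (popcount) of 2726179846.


0b10100010011111100011010000000110 has 14 set bits

14


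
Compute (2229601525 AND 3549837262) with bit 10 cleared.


Step 1: 2229601525 & 3549837262 = 2156135620
Step 2: 2156135620 & ~(1 << 10) = 2156134596

2156134596


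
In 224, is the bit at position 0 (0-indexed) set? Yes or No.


0b11100000, bit 0 = 0. No

No


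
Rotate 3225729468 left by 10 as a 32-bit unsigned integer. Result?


Rotate 0b11000000010001001011100110111100 left by 10 (32-bit) = 0b10010111001101111001100000001 = 317125377

317125377


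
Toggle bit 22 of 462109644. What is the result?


462109644 ^ (1 << 22) = 462109644 ^ 4194304 = 466303948

466303948


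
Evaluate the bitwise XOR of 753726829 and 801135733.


0b101100111011001111010101101101 ^ 0b101111110000000101110001110101 = 0b11001011001010100100011000 = 53258520

53258520


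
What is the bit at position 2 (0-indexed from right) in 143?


0b10001111, position 2 = 1

1


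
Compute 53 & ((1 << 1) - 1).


53 & 1 = 1

1


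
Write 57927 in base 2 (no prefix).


57927 = 1110001001000111 in binary

1110001001000111


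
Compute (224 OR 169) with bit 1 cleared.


Step 1: 224 | 169 = 233
Step 2: 233 & ~(1 << 1) = 233

233


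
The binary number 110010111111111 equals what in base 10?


110010111111111 in decimal = 26111

26111


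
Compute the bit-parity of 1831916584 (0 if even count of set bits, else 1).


0b1101101001100001101010000101000 has 13 ones => parity 1

1


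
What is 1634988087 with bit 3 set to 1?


1634988087 | (1 << 3) = 1634988087 | 8 = 1634988095

1634988095


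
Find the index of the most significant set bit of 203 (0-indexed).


0b11001011. Highest set bit at position 7

7


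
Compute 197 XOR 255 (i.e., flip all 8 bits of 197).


197 ^ 255 = 58

58


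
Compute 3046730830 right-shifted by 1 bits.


0b10110101100110010110110001001110 >> 1 = 0b1011010110011001011011000100111 = 1523365415

1523365415


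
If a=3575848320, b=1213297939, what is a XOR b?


3575848320 ^ 1213297939 = 2641520787

2641520787


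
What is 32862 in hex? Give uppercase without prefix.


32862 = 805E hex

805E


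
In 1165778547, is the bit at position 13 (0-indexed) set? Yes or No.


0b1000101011111000101111001110011, bit 13 = 0. No

No


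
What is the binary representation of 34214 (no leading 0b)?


34214 = 1000010110100110 in binary

1000010110100110


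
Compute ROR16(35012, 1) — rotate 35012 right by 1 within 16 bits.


Rotate 0b1000100011000100 right by 1 (16-bit) = 0b100010001100010 = 17506

17506


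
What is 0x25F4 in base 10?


25F4 hex = 9716 decimal

9716


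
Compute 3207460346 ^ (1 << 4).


3207460346 ^ (1 << 4) = 3207460346 ^ 16 = 3207460330

3207460330


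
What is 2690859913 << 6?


0b10100000011000110100001110001001 << 6 = 0b10100000011000110100001110001001000000 = 172215034432

172215034432


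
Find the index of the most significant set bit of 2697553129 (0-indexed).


0b10100000110010010110010011101001. Highest set bit at position 31

31


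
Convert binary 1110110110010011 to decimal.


1110110110010011 in decimal = 60819

60819


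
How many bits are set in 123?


0b1111011 has 6 set bits

6


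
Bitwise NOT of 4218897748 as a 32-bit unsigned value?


~0b11111011011101110100010101010100 = 0b100100010001011101010101011 = 76069547 (32-bit unsigned)

76069547


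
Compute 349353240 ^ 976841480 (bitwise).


0b10100110100101011010100011000 ^ 0b111010001110010110101100001000 = 0b101110111010111101111000010000 = 787209744

787209744


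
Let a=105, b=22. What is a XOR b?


105 ^ 22 = 127

127


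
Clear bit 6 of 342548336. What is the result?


342548336 & ~(1 << 6) = 342548272

342548272


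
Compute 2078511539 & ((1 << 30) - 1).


2078511539 & 1073741823 = 1004769715

1004769715


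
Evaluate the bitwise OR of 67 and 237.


0b1000011 | 0b11101101 = 0b11101111 = 239

239


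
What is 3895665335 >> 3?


0b11101000001100110010001010110111 >> 3 = 0b11101000001100110010001010110 = 486958166

486958166


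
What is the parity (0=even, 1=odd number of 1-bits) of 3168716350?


0b10111100110111101100011000111110 has 20 ones => parity 0

0


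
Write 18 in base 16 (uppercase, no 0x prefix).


18 = 12 hex

12
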